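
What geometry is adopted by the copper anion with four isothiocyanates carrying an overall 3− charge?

Summing ligand charges against the −3 overall charge gives an oxidation state of +1 for copper.
Copper is a group-11 element; Cu(I) is therefore d¹⁰.
With 4 monodentate ligands the coordination number is 4.
A d¹⁰ ion has no crystal-field stabilisation preference between square planar and tetrahedral, so four ligands adopt the sterically favoured tetrahedral geometry.

tetrahedral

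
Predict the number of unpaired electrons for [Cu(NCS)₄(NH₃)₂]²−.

Each isothiocyanate is −1; ammonia is neutral; balancing the −2 overall charge requires Cu(II).
Group 11 minus oxidation state 2 gives a d⁹ configuration.
In an octahedral field the d⁹ configuration is t₂g⁶e_g³ (only one arrangement possible), giving 1 unpaired electron.

1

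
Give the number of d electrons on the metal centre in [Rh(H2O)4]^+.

Water is neutral; balancing the +1 overall charge requires Rh(I).
Group 9 minus oxidation state 1 gives a d⁸ configuration.

d⁸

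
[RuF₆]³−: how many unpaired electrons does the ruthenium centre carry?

1 unpaired electron

Summing ligand charges against the −3 overall charge gives an oxidation state of +3 for ruthenium.
Ru sits in group 8, so the d-electron count is 8 − 3 = 5.
The spin state decides the count: a 4d ion has a large Δₒ and is invariably low-spin.
An octahedral low-spin d⁵ ion is t₂g⁵e_g⁰, giving 1 unpaired electron.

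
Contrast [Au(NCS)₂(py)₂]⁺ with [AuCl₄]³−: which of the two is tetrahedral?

For [Au(NCS)₂(py)₂]⁺: Ligand charges: each isothiocyanate is −1; pyridine is neutral. With an overall charge of +1 the gold centre must be in the +3 oxidation state. Group 11 minus oxidation state 3 gives a d⁸ configuration. A 5d d⁸ ion has a large crystal-field splitting; square planar leaves the high-energy d_{x²−y²} orbital empty and maximises CFSE. → square planar.
For [AuCl₄]³−: Ligand charges: each chloride is −1. With an overall charge of −3 the gold centre must be in the +1 oxidation state. Group 11 minus oxidation state 1 gives a d¹⁰ configuration. A d¹⁰ ion has no crystal-field stabilisation preference between square planar and tetrahedral, so four ligands adopt the sterically favoured tetrahedral geometry. → tetrahedral.

[AuCl₄]³−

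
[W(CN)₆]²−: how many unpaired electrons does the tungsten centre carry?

Each cyanide is −1; balancing the −2 overall charge requires W(IV).
W sits in group 6, so the d-electron count is 6 − 4 = 2.
In an octahedral field the d² configuration is t₂g²e_g⁰ (only one arrangement possible), giving 2 unpaired electrons.

2 unpaired electrons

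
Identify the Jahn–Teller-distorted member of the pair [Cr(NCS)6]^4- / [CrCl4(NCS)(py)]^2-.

[Cr(NCS)6]^4-: Summing ligand charges against the −4 overall charge gives an oxidation state of +2 for chromium. Chromium is a group-6 element; Cr(II) is therefore d⁴. Isothiocyanate is a weak-field ligand for a first-row metal, so the complex is high-spin. The t₂g³e_g¹ (high-spin) configuration has an unevenly filled e_g set; the Jahn–Teller theorem predicts a tetragonal distortion (typically axial elongation) to lift the degeneracy.
[CrCl4(NCS)(py)]^2-: Each chloride is −1; each isothiocyanate is −1; pyridine is neutral; balancing the −2 overall charge requires Cr(III). Group 6 minus oxidation state 3 gives a d³ configuration. The d³ configuration leaves the e_g set evenly filled (or empty) — no strong Jahn–Teller driving force.

[Cr(NCS)6]^4-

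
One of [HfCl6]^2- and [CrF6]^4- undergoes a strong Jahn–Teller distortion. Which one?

[CrF6]^4-

[HfCl6]^2-: Ligand charges: each chloride is −1. With an overall charge of −2 the hafnium centre must be in the +4 oxidation state. Hafnium is a group-4 element; Hf(IV) is therefore d⁰. The d⁰ configuration leaves the e_g set evenly filled (or empty) — no strong Jahn–Teller driving force.
[CrF6]^4-: Each fluoride is −1; balancing the −4 overall charge requires Cr(II). Group 6 minus oxidation state 2 gives a d⁴ configuration. Fluoride is a weak-field ligand for a first-row metal, so the complex is high-spin. The t₂g³e_g¹ (high-spin) configuration has an unevenly filled e_g set; the Jahn–Teller theorem predicts a tetragonal distortion (typically axial elongation) to lift the degeneracy.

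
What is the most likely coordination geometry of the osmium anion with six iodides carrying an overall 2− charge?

octahedral

Each iodide is −1; balancing the −2 overall charge requires Os(IV).
Group 8 minus oxidation state 4 gives a d⁴ configuration.
With 6 monodentate ligands the coordination number is 6.
Six donors around a single metal centre give an octahedral coordination sphere.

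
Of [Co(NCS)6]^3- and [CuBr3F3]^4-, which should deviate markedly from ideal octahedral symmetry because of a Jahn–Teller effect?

[CuBr3F3]^4-

[Co(NCS)6]^3-: Each isothiocyanate is −1; balancing the −3 overall charge requires Co(III). Co sits in group 9, so the d-electron count is 9 − 3 = 6. Co(III) has an exceptionally large octahedral splitting and is low-spin with essentially every ligand except fluoride. The d⁶ configuration leaves the e_g set evenly filled (or empty) — no strong Jahn–Teller driving force.
[CuBr3F3]^4-: Summing ligand charges against the −4 overall charge gives an oxidation state of +2 for copper. Copper is a group-11 element; Cu(II) is therefore d⁹. The t₂g⁶e_g³ configuration has an unevenly filled e_g set; the Jahn–Teller theorem predicts a tetragonal distortion (typically axial elongation) to lift the degeneracy.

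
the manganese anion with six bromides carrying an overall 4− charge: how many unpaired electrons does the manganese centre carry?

5 unpaired electrons

Ligand charges: each bromide is −1. With an overall charge of −4 the manganese centre must be in the +2 oxidation state.
Manganese is a group-7 element; Mn(II) is therefore d⁵.
The spin state decides the count: Bromide is a weak-field ligand for a first-row metal, so the complex is high-spin.
An octahedral high-spin d⁵ ion is t₂g³e_g², giving 5 unpaired electrons.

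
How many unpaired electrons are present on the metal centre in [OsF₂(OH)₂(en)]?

Each fluoride is −1; each hydroxide is −1; ethylenediamine is neutral; balancing the 0 overall charge requires Os(IV).
Group 8 minus oxidation state 4 gives a d⁴ configuration.
Counting donor atoms: 2×fluoride (monodentate) → 2 donors; 2×hydroxide (monodentate) → 2 donors; 1×ethylenediamine (bidentate) → 2 donors. Coordination number = 6.
The spin state decides the count: a 5d ion has a large Δₒ and is invariably low-spin.
An octahedral low-spin d⁴ ion is t₂g⁴e_g⁰, giving 2 unpaired electrons.

2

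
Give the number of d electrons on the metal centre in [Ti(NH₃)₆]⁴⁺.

d⁰

Summing ligand charges against the +4 overall charge gives an oxidation state of +4 for titanium.
Titanium is a group-4 element; Ti(IV) is therefore d⁰.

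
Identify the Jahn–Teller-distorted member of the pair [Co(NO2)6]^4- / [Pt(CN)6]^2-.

[Co(NO2)6]^4-

[Co(NO2)6]^4-: Each nitro (N-bound nitrite) is −1; balancing the −4 overall charge requires Co(II). Cobalt is a group-9 element; Co(II) is therefore d⁷. Nitro (N-bound nitrite) is a strong-field ligand (high in the spectrochemical series) for a first-row metal, so the complex is low-spin. The t₂g⁶e_g¹ (low-spin) configuration has an unevenly filled e_g set; the Jahn–Teller theorem predicts a tetragonal distortion (typically axial elongation) to lift the degeneracy.
[Pt(CN)6]^2-: Ligand charges: each cyanide is −1. With an overall charge of −2 the platinum centre must be in the +4 oxidation state. Platinum is a group-10 element; Pt(IV) is therefore d⁶. A 5d ion has a large Δₒ and is invariably low-spin. The d⁶ configuration leaves the e_g set evenly filled (or empty) — no strong Jahn–Teller driving force.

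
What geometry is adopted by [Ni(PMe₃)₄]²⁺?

square planar

Trimethylphosphine is neutral; balancing the +2 overall charge requires Ni(II).
Ni sits in group 10, so the d-electron count is 10 − 2 = 8.
With 4 monodentate ligands the coordination number is 4.
Trimethylphosphine is a strong-field ligand (high in the spectrochemical series).
A 3d d⁸ ion with strong-field ligands gains enough CFSE to favour square planar over tetrahedral.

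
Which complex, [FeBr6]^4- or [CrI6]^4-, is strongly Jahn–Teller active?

[CrI6]^4-

[FeBr6]^4-: Summing ligand charges against the −4 overall charge gives an oxidation state of +2 for iron. Group 8 minus oxidation state 2 gives a d⁶ configuration. Bromide is a weak-field ligand for a first-row metal, so the complex is high-spin. The d⁶ configuration leaves the e_g set evenly filled (or empty) — no strong Jahn–Teller driving force.
[CrI6]^4-: Ligand charges: each iodide is −1. With an overall charge of −4 the chromium centre must be in the +2 oxidation state. Chromium is a group-6 element; Cr(II) is therefore d⁴. Iodide is a weak-field ligand for a first-row metal, so the complex is high-spin. The t₂g³e_g¹ (high-spin) configuration has an unevenly filled e_g set; the Jahn–Teller theorem predicts a tetragonal distortion (typically axial elongation) to lift the degeneracy.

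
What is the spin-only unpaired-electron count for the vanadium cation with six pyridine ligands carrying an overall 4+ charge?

Ligand charges: pyridine is neutral. With an overall charge of +4 the vanadium centre must be in the +4 oxidation state.
Group 5 minus oxidation state 4 gives a d¹ configuration.
In an octahedral field the d¹ configuration is t₂g¹e_g⁰ (only one arrangement possible), giving 1 unpaired electron.

1 unpaired electron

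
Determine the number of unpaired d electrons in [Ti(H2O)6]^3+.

1

Summing ligand charges against the +3 overall charge gives an oxidation state of +3 for titanium.
Ti sits in group 4, so the d-electron count is 4 − 3 = 1.
In an octahedral field the d¹ configuration is t₂g¹e_g⁰ (only one arrangement possible), giving 1 unpaired electron.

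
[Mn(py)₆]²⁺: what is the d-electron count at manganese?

Ligand charges: pyridine is neutral. With an overall charge of +2 the manganese centre must be in the +2 oxidation state.
Group 7 minus oxidation state 2 gives a d⁵ configuration.

d5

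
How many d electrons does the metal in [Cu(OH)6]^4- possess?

d9

Summing ligand charges against the −4 overall charge gives an oxidation state of +2 for copper.
Cu sits in group 11, so the d-electron count is 11 − 2 = 9.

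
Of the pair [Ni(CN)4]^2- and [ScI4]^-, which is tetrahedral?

For [Ni(CN)4]^2-: Ligand charges: each cyanide is −1. With an overall charge of −2 the nickel centre must be in the +2 oxidation state. Nickel is a group-10 element; Ni(II) is therefore d⁸. Cyanide is a strong-field ligand (high in the spectrochemical series). A 3d d⁸ ion with strong-field ligands gains enough CFSE to favour square planar over tetrahedral. → square planar.
For [ScI4]^-: Ligand charges: each iodide is −1. With an overall charge of −1 the scandium centre must be in the +3 oxidation state. Sc sits in group 3, so the d-electron count is 3 − 3 = 0. A d⁰ ion has no crystal-field stabilisation preference between square planar and tetrahedral, so four ligands adopt the sterically favoured tetrahedral geometry. → tetrahedral.

[ScI4]^-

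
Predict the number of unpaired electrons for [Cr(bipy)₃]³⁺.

Ligand charges: 2,2′-bipyridine is neutral. With an overall charge of +3 the chromium centre must be in the +3 oxidation state.
Chromium is a group-6 element; Cr(III) is therefore d³.
Counting donor atoms: 3×2,2′-bipyridine (bidentate) → 6 donors. Coordination number = 6.
In an octahedral field the d³ configuration is t₂g³e_g⁰ (only one arrangement possible), giving 3 unpaired electrons.

3 unpaired electrons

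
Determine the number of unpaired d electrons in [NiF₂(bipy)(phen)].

Ligand charges: each fluoride is −1; 2,2′-bipyridine is neutral; 1,10-phenanthroline is neutral. With an overall charge of 0 the nickel centre must be in the +2 oxidation state.
Group 10 minus oxidation state 2 gives a d⁸ configuration.
Counting donor atoms: 2×fluoride (monodentate) → 2 donors; 1×2,2′-bipyridine (bidentate) → 2 donors; 1×1,10-phenanthroline (bidentate) → 2 donors. Coordination number = 6.
In an octahedral field the d⁸ configuration is t₂g⁶e_g² (only one arrangement possible), giving 2 unpaired electrons.

2 unpaired electrons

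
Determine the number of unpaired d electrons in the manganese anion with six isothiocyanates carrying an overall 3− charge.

Ligand charges: each isothiocyanate is −1. With an overall charge of −3 the manganese centre must be in the +3 oxidation state.
Mn sits in group 7, so the d-electron count is 7 − 3 = 4.
The spin state decides the count: Isothiocyanate is a weak-field ligand for a first-row metal, so the complex is high-spin.
An octahedral high-spin d⁴ ion is t₂g³e_g¹, giving 4 unpaired electrons.

4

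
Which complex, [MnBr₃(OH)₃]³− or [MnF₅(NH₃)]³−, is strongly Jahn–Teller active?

[MnBr₃(OH)₃]³−

[MnBr₃(OH)₃]³−: Ligand charges: each bromide is −1; each hydroxide is −1. With an overall charge of −3 the manganese centre must be in the +3 oxidation state. Manganese is a group-7 element; Mn(III) is therefore d⁴. Bromide and hydroxide are weak-field ligands for a first-row metal, so the complex is high-spin. The t₂g³e_g¹ (high-spin) configuration has an unevenly filled e_g set; the Jahn–Teller theorem predicts a tetragonal distortion (typically axial elongation) to lift the degeneracy.
[MnF₅(NH₃)]³−: Summing ligand charges against the −3 overall charge gives an oxidation state of +2 for manganese. Group 7 minus oxidation state 2 gives a d⁵ configuration. Fluoride is a weak-field ligand for a first-row metal, so the complex is high-spin. The d⁵ configuration leaves the e_g set evenly filled (or empty) — no strong Jahn–Teller driving force.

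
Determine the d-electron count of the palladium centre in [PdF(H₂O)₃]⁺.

Summing ligand charges against the +1 overall charge gives an oxidation state of +2 for palladium.
Palladium is a group-10 element; Pd(II) is therefore d⁸.

d⁸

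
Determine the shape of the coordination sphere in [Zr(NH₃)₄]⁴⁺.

tetrahedral

Ligand charges: ammonia is neutral. With an overall charge of +4 the zirconium centre must be in the +4 oxidation state.
Zr sits in group 4, so the d-electron count is 4 − 4 = 0.
With 4 monodentate ligands the coordination number is 4.
A d⁰ ion has no crystal-field stabilisation preference between square planar and tetrahedral, so four ligands adopt the sterically favoured tetrahedral geometry.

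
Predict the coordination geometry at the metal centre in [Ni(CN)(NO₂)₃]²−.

Each cyanide is −1; each nitro (N-bound nitrite) is −1; balancing the −2 overall charge requires Ni(II).
Group 10 minus oxidation state 2 gives a d⁸ configuration.
Coordination number: 4.
Cyanide and nitro (N-bound nitrite) are strong-field ligands (high in the spectrochemical series).
A 3d d⁸ ion with strong-field ligands gains enough CFSE to favour square planar over tetrahedral.

square planar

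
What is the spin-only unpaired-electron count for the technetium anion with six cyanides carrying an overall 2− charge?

Each cyanide is −1; balancing the −2 overall charge requires Tc(IV).
Technetium is a group-7 element; Tc(IV) is therefore d³.
In an octahedral field the d³ configuration is t₂g³e_g⁰ (only one arrangement possible), giving 3 unpaired electrons.

3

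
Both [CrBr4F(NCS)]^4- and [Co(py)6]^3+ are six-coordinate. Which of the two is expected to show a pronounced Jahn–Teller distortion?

[CrBr4F(NCS)]^4-

[CrBr4F(NCS)]^4-: Summing ligand charges against the −4 overall charge gives an oxidation state of +2 for chromium. Group 6 minus oxidation state 2 gives a d⁴ configuration. Bromide, fluoride, and isothiocyanate are weak-field ligands for a first-row metal, so the complex is high-spin. The t₂g³e_g¹ (high-spin) configuration has an unevenly filled e_g set; the Jahn–Teller theorem predicts a tetragonal distortion (typically axial elongation) to lift the degeneracy.
[Co(py)6]^3+: Summing ligand charges against the +3 overall charge gives an oxidation state of +3 for cobalt. Co sits in group 9, so the d-electron count is 9 − 3 = 6. Co(III) has an exceptionally large octahedral splitting and is low-spin with essentially every ligand except fluoride. The d⁶ configuration leaves the e_g set evenly filled (or empty) — no strong Jahn–Teller driving force.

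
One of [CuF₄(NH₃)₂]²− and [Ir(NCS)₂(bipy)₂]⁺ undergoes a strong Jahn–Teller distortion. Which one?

[CuF₄(NH₃)₂]²−

[CuF₄(NH₃)₂]²−: Summing ligand charges against the −2 overall charge gives an oxidation state of +2 for copper. Group 11 minus oxidation state 2 gives a d⁹ configuration. The t₂g⁶e_g³ configuration has an unevenly filled e_g set; the Jahn–Teller theorem predicts a tetragonal distortion (typically axial elongation) to lift the degeneracy.
[Ir(NCS)₂(bipy)₂]⁺: Summing ligand charges against the +1 overall charge gives an oxidation state of +3 for iridium. Ir sits in group 9, so the d-electron count is 9 − 3 = 6. A 5d ion has a large Δₒ and is invariably low-spin. The d⁶ configuration leaves the e_g set evenly filled (or empty) — no strong Jahn–Teller driving force.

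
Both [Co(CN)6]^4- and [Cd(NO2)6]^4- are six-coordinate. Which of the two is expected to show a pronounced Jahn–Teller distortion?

[Co(CN)6]^4-

[Co(CN)6]^4-: Ligand charges: each cyanide is −1. With an overall charge of −4 the cobalt centre must be in the +2 oxidation state. Cobalt is a group-9 element; Co(II) is therefore d⁷. Cyanide is a strong-field ligand (high in the spectrochemical series) for a first-row metal, so the complex is low-spin. The t₂g⁶e_g¹ (low-spin) configuration has an unevenly filled e_g set; the Jahn–Teller theorem predicts a tetragonal distortion (typically axial elongation) to lift the degeneracy.
[Cd(NO2)6]^4-: Ligand charges: each nitro (N-bound nitrite) is −1. With an overall charge of −4 the cadmium centre must be in the +2 oxidation state. Group 12 minus oxidation state 2 gives a d¹⁰ configuration. The d¹⁰ configuration leaves the e_g set evenly filled (or empty) — no strong Jahn–Teller driving force.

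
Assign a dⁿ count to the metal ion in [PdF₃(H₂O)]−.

Ligand charges: each fluoride is −1; water is neutral. With an overall charge of −1 the palladium centre must be in the +2 oxidation state.
Palladium is a group-10 element; Pd(II) is therefore d⁸.

d⁸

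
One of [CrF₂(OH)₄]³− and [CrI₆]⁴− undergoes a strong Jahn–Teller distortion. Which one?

[CrF₂(OH)₄]³−: Summing ligand charges against the −3 overall charge gives an oxidation state of +3 for chromium. Chromium is a group-6 element; Cr(III) is therefore d³. The d³ configuration leaves the e_g set evenly filled (or empty) — no strong Jahn–Teller driving force.
[CrI₆]⁴−: Summing ligand charges against the −4 overall charge gives an oxidation state of +2 for chromium. Cr sits in group 6, so the d-electron count is 6 − 2 = 4. Iodide is a weak-field ligand for a first-row metal, so the complex is high-spin. The t₂g³e_g¹ (high-spin) configuration has an unevenly filled e_g set; the Jahn–Teller theorem predicts a tetragonal distortion (typically axial elongation) to lift the degeneracy.

[CrI₆]⁴−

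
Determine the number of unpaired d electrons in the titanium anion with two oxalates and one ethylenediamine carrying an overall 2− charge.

Ligand charges: each oxalate is −2; ethylenediamine is neutral. With an overall charge of −2 the titanium centre must be in the +2 oxidation state.
Ti sits in group 4, so the d-electron count is 4 − 2 = 2.
Counting donor atoms: 2×oxalate (bidentate) → 4 donors; 1×ethylenediamine (bidentate) → 2 donors. Coordination number = 6.
In an octahedral field the d² configuration is t₂g²e_g⁰ (only one arrangement possible), giving 2 unpaired electrons.

2 unpaired electrons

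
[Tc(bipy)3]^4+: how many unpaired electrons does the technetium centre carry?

Ligand charges: 2,2′-bipyridine is neutral. With an overall charge of +4 the technetium centre must be in the +4 oxidation state.
Tc sits in group 7, so the d-electron count is 7 − 4 = 3.
Counting donor atoms: 3×2,2′-bipyridine (bidentate) → 6 donors. Coordination number = 6.
In an octahedral field the d³ configuration is t₂g³e_g⁰ (only one arrangement possible), giving 3 unpaired electrons.

3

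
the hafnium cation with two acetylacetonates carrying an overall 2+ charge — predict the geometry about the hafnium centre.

tetrahedral

Ligand charges: each acetylacetonate is −1. With an overall charge of +2 the hafnium centre must be in the +4 oxidation state.
Group 4 minus oxidation state 4 gives a d⁰ configuration.
Counting donor atoms: 2×acetylacetonate (bidentate) → 4 donors. Coordination number = 4.
A d⁰ ion has no crystal-field stabilisation preference between square planar and tetrahedral, so four ligands adopt the sterically favoured tetrahedral geometry.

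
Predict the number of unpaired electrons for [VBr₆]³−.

Ligand charges: each bromide is −1. With an overall charge of −3 the vanadium centre must be in the +3 oxidation state.
Group 5 minus oxidation state 3 gives a d² configuration.
In an octahedral field the d² configuration is t₂g²e_g⁰ (only one arrangement possible), giving 2 unpaired electrons.

2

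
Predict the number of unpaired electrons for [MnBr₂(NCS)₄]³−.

4 unpaired electrons

Ligand charges: each bromide is −1; each isothiocyanate is −1. With an overall charge of −3 the manganese centre must be in the +3 oxidation state.
Group 7 minus oxidation state 3 gives a d⁴ configuration.
The spin state decides the count: Bromide and isothiocyanate are weak-field ligands for a first-row metal, so the complex is high-spin.
An octahedral high-spin d⁴ ion is t₂g³e_g¹, giving 4 unpaired electrons.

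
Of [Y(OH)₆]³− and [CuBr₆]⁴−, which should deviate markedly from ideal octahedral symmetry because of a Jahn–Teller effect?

[Y(OH)₆]³−: Summing ligand charges against the −3 overall charge gives an oxidation state of +3 for yttrium. Group 3 minus oxidation state 3 gives a d⁰ configuration. The d⁰ configuration leaves the e_g set evenly filled (or empty) — no strong Jahn–Teller driving force.
[CuBr₆]⁴−: Summing ligand charges against the −4 overall charge gives an oxidation state of +2 for copper. Cu sits in group 11, so the d-electron count is 11 − 2 = 9. The t₂g⁶e_g³ configuration has an unevenly filled e_g set; the Jahn–Teller theorem predicts a tetragonal distortion (typically axial elongation) to lift the degeneracy.

[CuBr₆]⁴−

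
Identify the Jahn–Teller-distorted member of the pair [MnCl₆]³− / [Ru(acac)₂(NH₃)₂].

[MnCl₆]³−: Ligand charges: each chloride is −1. With an overall charge of −3 the manganese centre must be in the +3 oxidation state. Manganese is a group-7 element; Mn(III) is therefore d⁴. Chloride is a weak-field ligand for a first-row metal, so the complex is high-spin. The t₂g³e_g¹ (high-spin) configuration has an unevenly filled e_g set; the Jahn–Teller theorem predicts a tetragonal distortion (typically axial elongation) to lift the degeneracy.
[Ru(acac)₂(NH₃)₂]: Each acetylacetonate is −1; ammonia is neutral; balancing the 0 overall charge requires Ru(II). Ruthenium is a group-8 element; Ru(II) is therefore d⁶. A 4d ion has a large Δₒ and is invariably low-spin. The d⁶ configuration leaves the e_g set evenly filled (or empty) — no strong Jahn–Teller driving force.

[MnCl₆]³−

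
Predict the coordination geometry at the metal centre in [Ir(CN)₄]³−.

square planar

Each cyanide is −1; balancing the −3 overall charge requires Ir(I).
Group 9 minus oxidation state 1 gives a d⁸ configuration.
Coordination number: 4.
A 5d d⁸ ion has a large crystal-field splitting; square planar leaves the high-energy d_{x²−y²} orbital empty and maximises CFSE.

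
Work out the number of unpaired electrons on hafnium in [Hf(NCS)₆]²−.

0 unpaired electrons

Summing ligand charges against the −2 overall charge gives an oxidation state of +4 for hafnium.
Group 4 minus oxidation state 4 gives a d⁰ configuration.
In an octahedral field the d⁰ configuration is t₂g⁰e_g⁰, giving 0 unpaired electrons.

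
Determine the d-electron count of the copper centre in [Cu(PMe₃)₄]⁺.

d¹⁰

Summing ligand charges against the +1 overall charge gives an oxidation state of +1 for copper.
Group 11 minus oxidation state 1 gives a d¹⁰ configuration.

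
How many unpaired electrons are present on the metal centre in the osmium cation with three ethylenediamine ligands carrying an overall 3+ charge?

Ethylenediamine is neutral; balancing the +3 overall charge requires Os(III).
Group 8 minus oxidation state 3 gives a d⁵ configuration.
Counting donor atoms: 3×ethylenediamine (bidentate) → 6 donors. Coordination number = 6.
The spin state decides the count: a 5d ion has a large Δₒ and is invariably low-spin.
An octahedral low-spin d⁵ ion is t₂g⁵e_g⁰, giving 1 unpaired electron.

1 unpaired electron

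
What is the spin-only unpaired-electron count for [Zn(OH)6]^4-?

Ligand charges: each hydroxide is −1. With an overall charge of −4 the zinc centre must be in the +2 oxidation state.
Group 12 minus oxidation state 2 gives a d¹⁰ configuration.
In an octahedral field the d¹⁰ configuration is t₂g⁶e_g⁴, giving 0 unpaired electrons.

0 unpaired electrons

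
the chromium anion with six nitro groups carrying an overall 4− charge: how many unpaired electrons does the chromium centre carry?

Ligand charges: each nitro (N-bound nitrite) is −1. With an overall charge of −4 the chromium centre must be in the +2 oxidation state.
Cr sits in group 6, so the d-electron count is 6 − 2 = 4.
The spin state decides the count: Nitro (N-bound nitrite) is a strong-field ligand (high in the spectrochemical series) for a first-row metal, so the complex is low-spin.
An octahedral low-spin d⁴ ion is t₂g⁴e_g⁰, giving 2 unpaired electrons.

2 unpaired electrons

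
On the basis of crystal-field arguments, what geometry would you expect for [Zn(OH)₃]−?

trigonal planar

Summing ligand charges against the −1 overall charge gives an oxidation state of +2 for zinc.
Zn sits in group 12, so the d-electron count is 12 − 2 = 10.
With 3 monodentate ligands the coordination number is 3.
Three ligands around a d¹⁰ centre minimise repulsion in a trigonal-planar arrangement.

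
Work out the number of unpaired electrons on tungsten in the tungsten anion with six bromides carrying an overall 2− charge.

Each bromide is −1; balancing the −2 overall charge requires W(IV).
Tungsten is a group-6 element; W(IV) is therefore d².
In an octahedral field the d² configuration is t₂g²e_g⁰ (only one arrangement possible), giving 2 unpaired electrons.

2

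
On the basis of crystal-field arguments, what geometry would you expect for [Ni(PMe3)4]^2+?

square planar

Trimethylphosphine is neutral; balancing the +2 overall charge requires Ni(II).
Group 10 minus oxidation state 2 gives a d⁸ configuration.
With 4 monodentate ligands the coordination number is 4.
Trimethylphosphine is a strong-field ligand (high in the spectrochemical series).
A 3d d⁸ ion with strong-field ligands gains enough CFSE to favour square planar over tetrahedral.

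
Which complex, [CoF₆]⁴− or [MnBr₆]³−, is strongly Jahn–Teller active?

[CoF₆]⁴−: Ligand charges: each fluoride is −1. With an overall charge of −4 the cobalt centre must be in the +2 oxidation state. Cobalt is a group-9 element; Co(II) is therefore d⁷. Fluoride is a weak-field ligand for a first-row metal, so the complex is high-spin. The d⁷ configuration leaves the e_g set evenly filled (or empty) — no strong Jahn–Teller driving force.
[MnBr₆]³−: Summing ligand charges against the −3 overall charge gives an oxidation state of +3 for manganese. Mn sits in group 7, so the d-electron count is 7 − 3 = 4. Bromide is a weak-field ligand for a first-row metal, so the complex is high-spin. The t₂g³e_g¹ (high-spin) configuration has an unevenly filled e_g set; the Jahn–Teller theorem predicts a tetragonal distortion (typically axial elongation) to lift the degeneracy.

[MnBr₆]³−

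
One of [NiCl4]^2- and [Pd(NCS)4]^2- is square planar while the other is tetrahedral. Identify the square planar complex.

For [NiCl4]^2-: Summing ligand charges against the −2 overall charge gives an oxidation state of +2 for nickel. Nickel is a group-10 element; Ni(II) is therefore d⁸. Chloride is a weak-field ligand. With weak-field ligands the CFSE gain from square planar is small, so a 3d d⁸ ion takes the sterically preferred tetrahedral geometry. → tetrahedral.
For [Pd(NCS)4]^2-: Ligand charges: each isothiocyanate is −1. With an overall charge of −2 the palladium centre must be in the +2 oxidation state. Pd sits in group 10, so the d-electron count is 10 − 2 = 8. A 4d d⁸ ion has a large crystal-field splitting; square planar leaves the high-energy d_{x²−y²} orbital empty and maximises CFSE. → square planar.

[Pd(NCS)4]^2-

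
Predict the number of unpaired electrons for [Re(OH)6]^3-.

Summing ligand charges against the −3 overall charge gives an oxidation state of +3 for rhenium.
Re sits in group 7, so the d-electron count is 7 − 3 = 4.
The spin state decides the count: a 5d ion has a large Δₒ and is invariably low-spin.
An octahedral low-spin d⁴ ion is t₂g⁴e_g⁰, giving 2 unpaired electrons.

2 unpaired electrons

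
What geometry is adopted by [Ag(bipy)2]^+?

tetrahedral

Summing ligand charges against the +1 overall charge gives an oxidation state of +1 for silver.
Group 11 minus oxidation state 1 gives a d¹⁰ configuration.
Counting donor atoms: 2×2,2′-bipyridine (bidentate) → 4 donors. Coordination number = 4.
A d¹⁰ ion has no crystal-field stabilisation preference between square planar and tetrahedral, so four ligands adopt the sterically favoured tetrahedral geometry.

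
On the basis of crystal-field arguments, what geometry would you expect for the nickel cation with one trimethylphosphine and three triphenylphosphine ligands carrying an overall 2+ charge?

Trimethylphosphine is neutral; triphenylphosphine is neutral; balancing the +2 overall charge requires Ni(II).
Nickel is a group-10 element; Ni(II) is therefore d⁸.
With 4 monodentate ligands the coordination number is 4.
Trimethylphosphine and triphenylphosphine are strong-field ligands (high in the spectrochemical series).
A 3d d⁸ ion with strong-field ligands gains enough CFSE to favour square planar over tetrahedral.

square planar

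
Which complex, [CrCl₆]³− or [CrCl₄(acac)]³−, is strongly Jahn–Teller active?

[CrCl₆]³−: Summing ligand charges against the −3 overall charge gives an oxidation state of +3 for chromium. Group 6 minus oxidation state 3 gives a d³ configuration. The d³ configuration leaves the e_g set evenly filled (or empty) — no strong Jahn–Teller driving force.
[CrCl₄(acac)]³−: Summing ligand charges against the −3 overall charge gives an oxidation state of +2 for chromium. Cr sits in group 6, so the d-electron count is 6 − 2 = 4. Acetylacetonate and chloride are weak-field ligands for a first-row metal, so the complex is high-spin. The t₂g³e_g¹ (high-spin) configuration has an unevenly filled e_g set; the Jahn–Teller theorem predicts a tetragonal distortion (typically axial elongation) to lift the degeneracy.

[CrCl₄(acac)]³−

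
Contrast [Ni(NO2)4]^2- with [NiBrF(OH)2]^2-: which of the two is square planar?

[Ni(NO2)4]^2-

For [Ni(NO2)4]^2-: Each nitro (N-bound nitrite) is −1; balancing the −2 overall charge requires Ni(II). Group 10 minus oxidation state 2 gives a d⁸ configuration. Nitro (N-bound nitrite) is a strong-field ligand (high in the spectrochemical series). A 3d d⁸ ion with strong-field ligands gains enough CFSE to favour square planar over tetrahedral. → square planar.
For [NiBrF(OH)2]^2-: Ligand charges: each bromide is −1; each fluoride is −1; each hydroxide is −1. With an overall charge of −2 the nickel centre must be in the +2 oxidation state. Group 10 minus oxidation state 2 gives a d⁸ configuration. Bromide, fluoride, and hydroxide are weak-field ligands. With weak-field ligands the CFSE gain from square planar is small, so a 3d d⁸ ion takes the sterically preferred tetrahedral geometry. → tetrahedral.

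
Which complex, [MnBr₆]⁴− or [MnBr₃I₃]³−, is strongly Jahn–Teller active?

[MnBr₆]⁴−: Ligand charges: each bromide is −1. With an overall charge of −4 the manganese centre must be in the +2 oxidation state. Mn sits in group 7, so the d-electron count is 7 − 2 = 5. Bromide is a weak-field ligand for a first-row metal, so the complex is high-spin. The d⁵ configuration leaves the e_g set evenly filled (or empty) — no strong Jahn–Teller driving force.
[MnBr₃I₃]³−: Each bromide is −1; each iodide is −1; balancing the −3 overall charge requires Mn(III). Group 7 minus oxidation state 3 gives a d⁴ configuration. Bromide and iodide are weak-field ligands for a first-row metal, so the complex is high-spin. The t₂g³e_g¹ (high-spin) configuration has an unevenly filled e_g set; the Jahn–Teller theorem predicts a tetragonal distortion (typically axial elongation) to lift the degeneracy.

[MnBr₃I₃]³−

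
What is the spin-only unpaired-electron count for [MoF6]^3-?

3 unpaired electrons

Each fluoride is −1; balancing the −3 overall charge requires Mo(III).
Molybdenum is a group-6 element; Mo(III) is therefore d³.
In an octahedral field the d³ configuration is t₂g³e_g⁰ (only one arrangement possible), giving 3 unpaired electrons.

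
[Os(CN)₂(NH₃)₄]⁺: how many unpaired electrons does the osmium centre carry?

1 unpaired electron

Summing ligand charges against the +1 overall charge gives an oxidation state of +3 for osmium.
Group 8 minus oxidation state 3 gives a d⁵ configuration.
The spin state decides the count: a 5d ion has a large Δₒ and is invariably low-spin.
An octahedral low-spin d⁵ ion is t₂g⁵e_g⁰, giving 1 unpaired electron.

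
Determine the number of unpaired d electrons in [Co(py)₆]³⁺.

0 unpaired electrons

Ligand charges: pyridine is neutral. With an overall charge of +3 the cobalt centre must be in the +3 oxidation state.
Group 9 minus oxidation state 3 gives a d⁶ configuration.
The spin state decides the count: Co(III) has an exceptionally large octahedral splitting and is low-spin with essentially every ligand except fluoride.
An octahedral low-spin d⁶ ion is t₂g⁶e_g⁰, giving 0 unpaired electrons.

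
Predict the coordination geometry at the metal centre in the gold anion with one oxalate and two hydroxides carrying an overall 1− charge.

square planar

Summing ligand charges against the −1 overall charge gives an oxidation state of +3 for gold.
Group 11 minus oxidation state 3 gives a d⁸ configuration.
Counting donor atoms: 1×oxalate (bidentate) → 2 donors; 2×hydroxide (monodentate) → 2 donors. Coordination number = 4.
A 5d d⁸ ion has a large crystal-field splitting; square planar leaves the high-energy d_{x²−y²} orbital empty and maximises CFSE.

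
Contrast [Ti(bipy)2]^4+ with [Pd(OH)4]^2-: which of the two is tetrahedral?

For [Ti(bipy)2]^4+: Ligand charges: 2,2′-bipyridine is neutral. With an overall charge of +4 the titanium centre must be in the +4 oxidation state. Group 4 minus oxidation state 4 gives a d⁰ configuration. A d⁰ ion has no crystal-field stabilisation preference between square planar and tetrahedral, so four ligands adopt the sterically favoured tetrahedral geometry. → tetrahedral.
For [Pd(OH)4]^2-: Summing ligand charges against the −2 overall charge gives an oxidation state of +2 for palladium. Palladium is a group-10 element; Pd(II) is therefore d⁸. A 4d d⁸ ion has a large crystal-field splitting; square planar leaves the high-energy d_{x²−y²} orbital empty and maximises CFSE. → square planar.

[Ti(bipy)2]^4+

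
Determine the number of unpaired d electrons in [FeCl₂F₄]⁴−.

Ligand charges: each chloride is −1; each fluoride is −1. With an overall charge of −4 the iron centre must be in the +2 oxidation state.
Group 8 minus oxidation state 2 gives a d⁶ configuration.
The spin state decides the count: Chloride and fluoride are weak-field ligands for a first-row metal, so the complex is high-spin.
An octahedral high-spin d⁶ ion is t₂g⁴e_g², giving 4 unpaired electrons.

4 unpaired electrons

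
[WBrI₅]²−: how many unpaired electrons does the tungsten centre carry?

2

Each bromide is −1; each iodide is −1; balancing the −2 overall charge requires W(IV).
W sits in group 6, so the d-electron count is 6 − 4 = 2.
In an octahedral field the d² configuration is t₂g²e_g⁰ (only one arrangement possible), giving 2 unpaired electrons.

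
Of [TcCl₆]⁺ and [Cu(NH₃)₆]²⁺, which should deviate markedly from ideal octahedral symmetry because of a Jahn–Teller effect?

[TcCl₆]⁺: Each chloride is −1; balancing the +1 overall charge requires Tc(VII). Technetium is a group-7 element; Tc(VII) is therefore d⁰. The d⁰ configuration leaves the e_g set evenly filled (or empty) — no strong Jahn–Teller driving force.
[Cu(NH₃)₆]²⁺: Summing ligand charges against the +2 overall charge gives an oxidation state of +2 for copper. Copper is a group-11 element; Cu(II) is therefore d⁹. The t₂g⁶e_g³ configuration has an unevenly filled e_g set; the Jahn–Teller theorem predicts a tetragonal distortion (typically axial elongation) to lift the degeneracy.

[Cu(NH₃)₆]²⁺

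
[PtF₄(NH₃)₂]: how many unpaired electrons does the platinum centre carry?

Ligand charges: each fluoride is −1; ammonia is neutral. With an overall charge of 0 the platinum centre must be in the +4 oxidation state.
Group 10 minus oxidation state 4 gives a d⁶ configuration.
The spin state decides the count: a 5d ion has a large Δₒ and is invariably low-spin.
An octahedral low-spin d⁶ ion is t₂g⁶e_g⁰, giving 0 unpaired electrons.

0 unpaired electrons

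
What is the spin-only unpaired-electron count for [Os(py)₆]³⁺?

Ligand charges: pyridine is neutral. With an overall charge of +3 the osmium centre must be in the +3 oxidation state.
Osmium is a group-8 element; Os(III) is therefore d⁵.
The spin state decides the count: a 5d ion has a large Δₒ and is invariably low-spin.
An octahedral low-spin d⁵ ion is t₂g⁵e_g⁰, giving 1 unpaired electron.

1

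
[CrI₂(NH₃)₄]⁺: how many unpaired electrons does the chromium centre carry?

3 unpaired electrons

Summing ligand charges against the +1 overall charge gives an oxidation state of +3 for chromium.
Group 6 minus oxidation state 3 gives a d³ configuration.
In an octahedral field the d³ configuration is t₂g³e_g⁰ (only one arrangement possible), giving 3 unpaired electrons.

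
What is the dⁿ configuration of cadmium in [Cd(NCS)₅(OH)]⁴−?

Summing ligand charges against the −4 overall charge gives an oxidation state of +2 for cadmium.
Cd sits in group 12, so the d-electron count is 12 − 2 = 10.

d10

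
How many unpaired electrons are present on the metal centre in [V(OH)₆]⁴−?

3

Each hydroxide is −1; balancing the −4 overall charge requires V(II).
Group 5 minus oxidation state 2 gives a d³ configuration.
In an octahedral field the d³ configuration is t₂g³e_g⁰ (only one arrangement possible), giving 3 unpaired electrons.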